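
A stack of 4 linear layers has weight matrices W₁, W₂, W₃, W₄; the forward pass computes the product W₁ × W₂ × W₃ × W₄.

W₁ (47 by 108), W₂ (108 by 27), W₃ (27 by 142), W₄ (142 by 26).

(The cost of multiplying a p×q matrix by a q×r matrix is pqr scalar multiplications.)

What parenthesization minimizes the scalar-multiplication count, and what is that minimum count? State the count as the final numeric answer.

Adjacent pairs: W₁W₂ = 47·108·27 = 137052; W₂W₃ = 108·27·142 = 414072; W₃W₄ = 27·142·26 = 99684.
Length 3: W₁..W₃: k=1: 0+414072+47·108·142=1134864; k=2: 137052+0+47·27·142=317250 → min 317250 | W₂..W₄: k=2: 0+99684+108·27·26=175500; k=3: 414072+0+108·142·26=812808 → min 175500.
Length 4: W₁..W₄: k=1: 0+175500+47·108·26=307476; k=2: 137052+99684+47·27·26=269730; k=3: 317250+0+47·142·26=490774 → min 269730.
Optimal parenthesization: ((W₁ × W₂) × (W₃ × W₄)) with cost 269730.

269730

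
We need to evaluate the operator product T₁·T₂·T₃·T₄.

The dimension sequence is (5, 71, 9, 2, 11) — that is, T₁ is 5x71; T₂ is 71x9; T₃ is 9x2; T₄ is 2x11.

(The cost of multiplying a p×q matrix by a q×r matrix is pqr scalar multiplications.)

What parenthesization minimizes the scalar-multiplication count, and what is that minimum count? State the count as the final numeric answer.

Adjacent pairs: T₁T₂ = 5·71·9 = 3195; T₂T₃ = 71·9·2 = 1278; T₃T₄ = 9·2·11 = 198.
Length 3: T₁..T₃: k=1: 0+1278+5·71·2=1988; k=2: 3195+0+5·9·2=3285 → min 1988 | T₂..T₄: k=2: 0+198+71·9·11=7227; k=3: 1278+0+71·2·11=2840 → min 2840.
Length 4: T₁..T₄: k=1: 0+2840+5·71·11=6745; k=2: 3195+198+5·9·11=3888; k=3: 1988+0+5·2·11=2098 → min 2098.
Optimal parenthesization: ((T₁·(T₂·T₃))·T₄) with cost 2098.

2098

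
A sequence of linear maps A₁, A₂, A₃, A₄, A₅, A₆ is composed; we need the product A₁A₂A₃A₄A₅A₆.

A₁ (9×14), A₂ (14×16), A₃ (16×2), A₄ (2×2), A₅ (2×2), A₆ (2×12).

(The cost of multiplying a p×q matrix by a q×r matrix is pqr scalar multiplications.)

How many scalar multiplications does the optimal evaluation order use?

Adjacent pairs: A₁A₂ = 9·14·16 = 2016; A₂A₃ = 14·16·2 = 448; A₃A₄ = 16·2·2 = 64; A₄A₅ = 2·2·2 = 8; A₅A₆ = 2·2·12 = 48.
Length 3: A₁..A₃: k=1: 0+448+9·14·2=700; k=2: 2016+0+9·16·2=2304 → min 700 | A₂..A₄: k=2: 0+64+14·16·2=512; k=3: 448+0+14·2·2=504 → min 504 | A₃..A₅: k=3: 0+8+16·2·2=72; k=4: 64+0+16·2·2=128 → min 72 | A₄..A₆: k=4: 0+48+2·2·12=96; k=5: 8+0+2·2·12=56 → min 56.
Length 4: A₁..A₄: k=1: 0+504+9·14·2=756; k=2: 2016+64+9·16·2=2368; k=3: 700+0+9·2·2=736 → min 736 | A₂..A₅: k=2: 0+72+14·16·2=520; k=3: 448+8+14·2·2=512; k=4: 504+0+14·2·2=560 → min 512 | A₃..A₆: k=3: 0+56+16·2·12=440; k=4: 64+48+16·2·12=496; k=5: 72+0+16·2·12=456 → min 440.
Length 5: A₁..A₅: k=1: 0+512+9·14·2=764; k=2: 2016+72+9·16·2=2376; k=3: 700+8+9·2·2=744; k=4: 736+0+9·2·2=772 → min 744 | A₂..A₆: k=2: 0+440+14·16·12=3128; k=3: 448+56+14·2·12=840; k=4: 504+48+14·2·12=888; k=5: 512+0+14·2·12=848 → min 840.
Length 6: A₁..A₆: k=1: 0+840+9·14·12=2352; k=2: 2016+440+9·16·12=4184; k=3: 700+56+9·2·12=972; k=4: 736+48+9·2·12=1000; k=5: 744+0+9·2·12=960 → min 960.
Optimal order: (((A₁(A₂A₃))(A₄A₅))A₆) with cost 960.

960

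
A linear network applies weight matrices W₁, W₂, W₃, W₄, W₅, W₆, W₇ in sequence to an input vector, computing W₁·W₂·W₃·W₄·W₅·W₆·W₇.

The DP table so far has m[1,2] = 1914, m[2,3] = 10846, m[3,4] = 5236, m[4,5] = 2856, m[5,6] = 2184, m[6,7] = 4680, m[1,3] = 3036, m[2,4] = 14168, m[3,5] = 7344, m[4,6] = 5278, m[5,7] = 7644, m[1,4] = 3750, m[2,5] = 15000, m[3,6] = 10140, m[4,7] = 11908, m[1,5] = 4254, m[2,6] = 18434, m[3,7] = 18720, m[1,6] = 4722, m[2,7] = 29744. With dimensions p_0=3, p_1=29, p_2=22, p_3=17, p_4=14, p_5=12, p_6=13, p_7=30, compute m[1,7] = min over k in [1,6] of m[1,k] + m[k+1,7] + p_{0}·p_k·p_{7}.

5892

m[1,7] = min over k∈[1,6] of m[1,k]+m[k+1,7]+p_{0}·p_k·p_{7}.
k=1: 0 + 29744 + 3·29·30 = 32354; k=2: 1914 + 18720 + 3·22·30 = 22614; k=3: 3036 + 11908 + 3·17·30 = 16474; k=4: 3750 + 7644 + 3·14·30 = 12654; k=5: 4254 + 4680 + 3·12·30 = 10014; k=6: 4722 + 0 + 3·13·30 = 5892.
Minimum: 5892 at k=6.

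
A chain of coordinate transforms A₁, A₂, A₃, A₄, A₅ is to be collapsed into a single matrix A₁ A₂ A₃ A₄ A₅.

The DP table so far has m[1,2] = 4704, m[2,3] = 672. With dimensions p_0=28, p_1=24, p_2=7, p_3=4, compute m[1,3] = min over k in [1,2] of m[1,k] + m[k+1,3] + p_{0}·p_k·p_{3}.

3360

m[1,3] = min over k∈[1,2] of m[1,k]+m[k+1,3]+p_{0}·p_k·p_{3}.
k=1: 0 + 672 + 28·24·4 = 3360; k=2: 4704 + 0 + 28·7·4 = 5488.
Minimum: 3360 at k=1.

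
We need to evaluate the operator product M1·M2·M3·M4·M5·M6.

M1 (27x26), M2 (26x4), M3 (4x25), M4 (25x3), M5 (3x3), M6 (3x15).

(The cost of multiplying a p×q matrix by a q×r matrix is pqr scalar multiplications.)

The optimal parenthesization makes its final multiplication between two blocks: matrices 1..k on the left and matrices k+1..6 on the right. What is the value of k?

Adjacent pairs: M1M2 = 27·26·4 = 2808; M2M3 = 26·4·25 = 2600; M3M4 = 4·25·3 = 300; M4M5 = 25·3·3 = 225; M5M6 = 3·3·15 = 135.
Length 3: M1..M3: k=1: 0+2600+27·26·25=20150; k=2: 2808+0+27·4·25=5508 → min 5508 | M2..M4: k=2: 0+300+26·4·3=612; k=3: 2600+0+26·25·3=4550 → min 612 | M3..M5: k=3: 0+225+4·25·3=525; k=4: 300+0+4·3·3=336 → min 336 | M4..M6: k=4: 0+135+25·3·15=1260; k=5: 225+0+25·3·15=1350 → min 1260.
Length 4: M1..M4: k=1: 0+612+27·26·3=2718; k=2: 2808+300+27·4·3=3432; k=3: 5508+0+27·25·3=7533 → min 2718 | M2..M5: k=2: 0+336+26·4·3=648; k=3: 2600+225+26·25·3=4775; k=4: 612+0+26·3·3=846 → min 648 | M3..M6: k=3: 0+1260+4·25·15=2760; k=4: 300+135+4·3·15=615; k=5: 336+0+4·3·15=516 → min 516.
Length 5: M1..M5: k=1: 0+648+27·26·3=2754; k=2: 2808+336+27·4·3=3468; k=3: 5508+225+27·25·3=7758; k=4: 2718+0+27·3·3=2961 → min 2754 | M2..M6: k=2: 0+516+26·4·15=2076; k=3: 2600+1260+26·25·15=13610; k=4: 612+135+26·3·15=1917; k=5: 648+0+26·3·15=1818 → min 1818.
Top-level splits: k=1: (M1..M1)·(M2..M6) → 0+1818+27·26·15 = 12348; k=2: (M1..M2)·(M3..M6) → 2808+516+27·4·15 = 4944; k=3: (M1..M3)·(M4..M6) → 5508+1260+27·25·15 = 16893; k=4: (M1..M4)·(M5..M6) → 2718+135+27·3·15 = 4068; k=5: (M1..M5)·(M6..M6) → 2754+0+27·3·15 = 3969.
Best split is after M5, i.e. k = 5.

5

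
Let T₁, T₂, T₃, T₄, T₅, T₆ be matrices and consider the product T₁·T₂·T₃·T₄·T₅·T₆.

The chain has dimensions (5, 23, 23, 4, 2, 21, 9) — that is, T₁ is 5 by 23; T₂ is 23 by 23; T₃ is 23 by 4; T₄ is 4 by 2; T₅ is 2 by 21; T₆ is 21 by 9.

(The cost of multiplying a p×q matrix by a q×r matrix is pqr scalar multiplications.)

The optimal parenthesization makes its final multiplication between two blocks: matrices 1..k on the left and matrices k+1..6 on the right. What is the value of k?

Adjacent pairs: T₁T₂ = 5·23·23 = 2645; T₂T₃ = 23·23·4 = 2116; T₃T₄ = 23·4·2 = 184; T₄T₅ = 4·2·21 = 168; T₅T₆ = 2·21·9 = 378.
Length 3: T₁..T₃: k=1: 0+2116+5·23·4=2576; k=2: 2645+0+5·23·4=3105 → min 2576 | T₂..T₄: k=2: 0+184+23·23·2=1242; k=3: 2116+0+23·4·2=2300 → min 1242 | T₃..T₅: k=3: 0+168+23·4·21=2100; k=4: 184+0+23·2·21=1150 → min 1150 | T₄..T₆: k=4: 0+378+4·2·9=450; k=5: 168+0+4·21·9=924 → min 450.
Length 4: T₁..T₄: k=1: 0+1242+5·23·2=1472; k=2: 2645+184+5·23·2=3059; k=3: 2576+0+5·4·2=2616 → min 1472 | T₂..T₅: k=2: 0+1150+23·23·21=12259; k=3: 2116+168+23·4·21=4216; k=4: 1242+0+23·2·21=2208 → min 2208 | T₃..T₆: k=3: 0+450+23·4·9=1278; k=4: 184+378+23·2·9=976; k=5: 1150+0+23·21·9=5497 → min 976.
Length 5: T₁..T₅: k=1: 0+2208+5·23·21=4623; k=2: 2645+1150+5·23·21=6210; k=3: 2576+168+5·4·21=3164; k=4: 1472+0+5·2·21=1682 → min 1682 | T₂..T₆: k=2: 0+976+23·23·9=5737; k=3: 2116+450+23·4·9=3394; k=4: 1242+378+23·2·9=2034; k=5: 2208+0+23·21·9=6555 → min 2034.
Top-level splits: k=1: (T₁..T₁)·(T₂..T₆) → 0+2034+5·23·9 = 3069; k=2: (T₁..T₂)·(T₃..T₆) → 2645+976+5·23·9 = 4656; k=3: (T₁..T₃)·(T₄..T₆) → 2576+450+5·4·9 = 3206; k=4: (T₁..T₄)·(T₅..T₆) → 1472+378+5·2·9 = 1940; k=5: (T₁..T₅)·(T₆..T₆) → 1682+0+5·21·9 = 2627.
Best split is after T₄, i.e. k = 4.

4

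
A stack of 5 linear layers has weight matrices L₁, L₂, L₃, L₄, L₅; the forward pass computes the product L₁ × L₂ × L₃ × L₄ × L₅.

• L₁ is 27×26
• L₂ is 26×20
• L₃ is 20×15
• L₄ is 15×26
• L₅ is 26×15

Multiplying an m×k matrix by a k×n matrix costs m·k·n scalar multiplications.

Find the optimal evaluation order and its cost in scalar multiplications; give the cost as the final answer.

28680

Adjacent pairs: L₁L₂ = 27·26·20 = 14040; L₂L₃ = 26·20·15 = 7800; L₃L₄ = 20·15·26 = 7800; L₄L₅ = 15·26·15 = 5850.
Length 3: L₁..L₃: k=1: 0+7800+27·26·15=18330; k=2: 14040+0+27·20·15=22140 → min 18330 | L₂..L₄: k=2: 0+7800+26·20·26=21320; k=3: 7800+0+26·15·26=17940 → min 17940 | L₃..L₅: k=3: 0+5850+20·15·15=10350; k=4: 7800+0+20·26·15=15600 → min 10350.
Length 4: L₁..L₄: k=1: 0+17940+27·26·26=36192; k=2: 14040+7800+27·20·26=35880; k=3: 18330+0+27·15·26=28860 → min 28860 | L₂..L₅: k=2: 0+10350+26·20·15=18150; k=3: 7800+5850+26·15·15=19500; k=4: 17940+0+26·26·15=28080 → min 18150.
Length 5: L₁..L₅: k=1: 0+18150+27·26·15=28680; k=2: 14040+10350+27·20·15=32490; k=3: 18330+5850+27·15·15=30255; k=4: 28860+0+27·26·15=39390 → min 28680.
Optimal parenthesization: (L₁ × (L₂ × (L₃ × (L₄ × L₅)))) with cost 28680.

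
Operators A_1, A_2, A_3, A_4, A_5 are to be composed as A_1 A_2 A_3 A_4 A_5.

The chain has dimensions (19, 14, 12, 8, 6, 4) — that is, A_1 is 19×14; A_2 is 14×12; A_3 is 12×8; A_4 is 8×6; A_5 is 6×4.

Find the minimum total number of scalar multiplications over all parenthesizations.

2312

Adjacent pairs: A_1A_2 = 19·14·12 = 3192; A_2A_3 = 14·12·8 = 1344; A_3A_4 = 12·8·6 = 576; A_4A_5 = 8·6·4 = 192.
Length 3: A_1..A_3: k=1: 0+1344+19·14·8=3472; k=2: 3192+0+19·12·8=5016 → min 3472 | A_2..A_4: k=2: 0+576+14·12·6=1584; k=3: 1344+0+14·8·6=2016 → min 1584 | A_3..A_5: k=3: 0+192+12·8·4=576; k=4: 576+0+12·6·4=864 → min 576.
Length 4: A_1..A_4: k=1: 0+1584+19·14·6=3180; k=2: 3192+576+19·12·6=5136; k=3: 3472+0+19·8·6=4384 → min 3180 | A_2..A_5: k=2: 0+576+14·12·4=1248; k=3: 1344+192+14·8·4=1984; k=4: 1584+0+14·6·4=1920 → min 1248.
Length 5: A_1..A_5: k=1: 0+1248+19·14·4=2312; k=2: 3192+576+19·12·4=4680; k=3: 3472+192+19·8·4=4272; k=4: 3180+0+19·6·4=3636 → min 2312.
Optimal order: (A_1 (A_2 (A_3 (A_4 A_5)))) with cost 2312.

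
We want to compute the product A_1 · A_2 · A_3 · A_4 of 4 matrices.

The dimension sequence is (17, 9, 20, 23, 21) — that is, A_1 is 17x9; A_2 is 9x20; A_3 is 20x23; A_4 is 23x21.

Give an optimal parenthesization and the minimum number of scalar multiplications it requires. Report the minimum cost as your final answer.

Adjacent pairs: A_1A_2 = 17·9·20 = 3060; A_2A_3 = 9·20·23 = 4140; A_3A_4 = 20·23·21 = 9660.
Length 3: A_1..A_3: k=1: 0+4140+17·9·23=7659; k=2: 3060+0+17·20·23=10880 → min 7659 | A_2..A_4: k=2: 0+9660+9·20·21=13440; k=3: 4140+0+9·23·21=8487 → min 8487.
Length 4: A_1..A_4: k=1: 0+8487+17·9·21=11700; k=2: 3060+9660+17·20·21=19860; k=3: 7659+0+17·23·21=15870 → min 11700.
Optimal parenthesization: (A_1 · ((A_2 · A_3) · A_4)) with cost 11700.

11700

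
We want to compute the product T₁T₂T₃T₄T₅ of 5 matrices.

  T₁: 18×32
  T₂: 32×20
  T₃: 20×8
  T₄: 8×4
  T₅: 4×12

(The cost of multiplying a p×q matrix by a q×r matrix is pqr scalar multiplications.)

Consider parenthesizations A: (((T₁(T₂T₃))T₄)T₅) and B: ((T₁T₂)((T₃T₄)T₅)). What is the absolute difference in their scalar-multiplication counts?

6272

Order A = (((T₁(T₂T₃))T₄)T₅): (T₂T₃): 32×20 by 20×8 → 32×8, cost 32·20·8 = 5120; (T₁(T₂T₃)): 18×32 by 32×8 → 18×8, cost 18·32·8 = 4608; cumulative 9728; ((T₁(T₂T₃))T₄): 18×8 by 8×4 → 18×4, cost 18·8·4 = 576; cumulative 10304; (((T₁(T₂T₃))T₄)T₅): 18×4 by 4×12 → 18×12, cost 18·4·12 = 864; cumulative 11168. Total 11168.
Order B = ((T₁T₂)((T₃T₄)T₅)): (T₁T₂): 18×32 by 32×20 → 18×20, cost 18·32·20 = 11520; (T₃T₄): 20×8 by 8×4 → 20×4, cost 20·8·4 = 640; ((T₃T₄)T₅): 20×4 by 4×12 → 20×12, cost 20·4·12 = 960; cumulative 1600; ((T₁T₂)((T₃T₄)T₅)): 18×20 by 20×12 → 18×12, cost 18·20·12 = 4320; cumulative 17440. Total 17440.
Difference: |11168 − 17440| = 6272.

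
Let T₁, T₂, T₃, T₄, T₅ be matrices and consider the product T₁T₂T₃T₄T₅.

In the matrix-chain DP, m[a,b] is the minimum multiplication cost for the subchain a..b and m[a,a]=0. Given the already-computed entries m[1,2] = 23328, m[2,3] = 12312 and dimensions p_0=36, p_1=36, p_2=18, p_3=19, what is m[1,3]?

m[1,3] = min over k∈[1,2] of m[1,k]+m[k+1,3]+p_{0}·p_k·p_{3}.
k=1: 0 + 12312 + 36·36·19 = 36936; k=2: 23328 + 0 + 36·18·19 = 35640.
Minimum: 35640 at k=2.

35640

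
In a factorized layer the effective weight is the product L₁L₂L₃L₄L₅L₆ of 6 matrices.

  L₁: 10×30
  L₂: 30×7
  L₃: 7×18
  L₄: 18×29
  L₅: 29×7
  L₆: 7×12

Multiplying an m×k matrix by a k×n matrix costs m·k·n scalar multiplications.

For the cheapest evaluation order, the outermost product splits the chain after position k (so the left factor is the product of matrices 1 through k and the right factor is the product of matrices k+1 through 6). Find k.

5

Adjacent pairs: L₁L₂ = 10·30·7 = 2100; L₂L₃ = 30·7·18 = 3780; L₃L₄ = 7·18·29 = 3654; L₄L₅ = 18·29·7 = 3654; L₅L₆ = 29·7·12 = 2436.
Length 3: L₁..L₃: k=1: 0+3780+10·30·18=9180; k=2: 2100+0+10·7·18=3360 → min 3360 | L₂..L₄: k=2: 0+3654+30·7·29=9744; k=3: 3780+0+30·18·29=19440 → min 9744 | L₃..L₅: k=3: 0+3654+7·18·7=4536; k=4: 3654+0+7·29·7=5075 → min 4536 | L₄..L₆: k=4: 0+2436+18·29·12=8700; k=5: 3654+0+18·7·12=5166 → min 5166.
Length 4: L₁..L₄: k=1: 0+9744+10·30·29=18444; k=2: 2100+3654+10·7·29=7784; k=3: 3360+0+10·18·29=8580 → min 7784 | L₂..L₅: k=2: 0+4536+30·7·7=6006; k=3: 3780+3654+30·18·7=11214; k=4: 9744+0+30·29·7=15834 → min 6006 | L₃..L₆: k=3: 0+5166+7·18·12=6678; k=4: 3654+2436+7·29·12=8526; k=5: 4536+0+7·7·12=5124 → min 5124.
Length 5: L₁..L₅: k=1: 0+6006+10·30·7=8106; k=2: 2100+4536+10·7·7=7126; k=3: 3360+3654+10·18·7=8274; k=4: 7784+0+10·29·7=9814 → min 7126 | L₂..L₆: k=2: 0+5124+30·7·12=7644; k=3: 3780+5166+30·18·12=15426; k=4: 9744+2436+30·29·12=22620; k=5: 6006+0+30·7·12=8526 → min 7644.
Top-level splits: k=1: (L₁..L₁)·(L₂..L₆) → 0+7644+10·30·12 = 11244; k=2: (L₁..L₂)·(L₃..L₆) → 2100+5124+10·7·12 = 8064; k=3: (L₁..L₃)·(L₄..L₆) → 3360+5166+10·18·12 = 10686; k=4: (L₁..L₄)·(L₅..L₆) → 7784+2436+10·29·12 = 13700; k=5: (L₁..L₅)·(L₆..L₆) → 7126+0+10·7·12 = 7966.
Best split is after L₅, i.e. k = 5.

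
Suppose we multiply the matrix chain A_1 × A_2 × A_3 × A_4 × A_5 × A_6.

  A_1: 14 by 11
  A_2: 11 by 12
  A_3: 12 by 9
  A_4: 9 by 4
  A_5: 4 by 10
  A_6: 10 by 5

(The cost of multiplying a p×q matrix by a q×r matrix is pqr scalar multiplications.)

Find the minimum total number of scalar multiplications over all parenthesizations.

Adjacent pairs: A_1A_2 = 14·11·12 = 1848; A_2A_3 = 11·12·9 = 1188; A_3A_4 = 12·9·4 = 432; A_4A_5 = 9·4·10 = 360; A_5A_6 = 4·10·5 = 200.
Length 3: A_1..A_3: k=1: 0+1188+14·11·9=2574; k=2: 1848+0+14·12·9=3360 → min 2574 | A_2..A_4: k=2: 0+432+11·12·4=960; k=3: 1188+0+11·9·4=1584 → min 960 | A_3..A_5: k=3: 0+360+12·9·10=1440; k=4: 432+0+12·4·10=912 → min 912 | A_4..A_6: k=4: 0+200+9·4·5=380; k=5: 360+0+9·10·5=810 → min 380.
Length 4: A_1..A_4: k=1: 0+960+14·11·4=1576; k=2: 1848+432+14·12·4=2952; k=3: 2574+0+14·9·4=3078 → min 1576 | A_2..A_5: k=2: 0+912+11·12·10=2232; k=3: 1188+360+11·9·10=2538; k=4: 960+0+11·4·10=1400 → min 1400 | A_3..A_6: k=3: 0+380+12·9·5=920; k=4: 432+200+12·4·5=872; k=5: 912+0+12·10·5=1512 → min 872.
Length 5: A_1..A_5: k=1: 0+1400+14·11·10=2940; k=2: 1848+912+14·12·10=4440; k=3: 2574+360+14·9·10=4194; k=4: 1576+0+14·4·10=2136 → min 2136 | A_2..A_6: k=2: 0+872+11·12·5=1532; k=3: 1188+380+11·9·5=2063; k=4: 960+200+11·4·5=1380; k=5: 1400+0+11·10·5=1950 → min 1380.
Length 6: A_1..A_6: k=1: 0+1380+14·11·5=2150; k=2: 1848+872+14·12·5=3560; k=3: 2574+380+14·9·5=3584; k=4: 1576+200+14·4·5=2056; k=5: 2136+0+14·10·5=2836 → min 2056.
Optimal order: ((A_1 × (A_2 × (A_3 × A_4))) × (A_5 × A_6)) with cost 2056.

2056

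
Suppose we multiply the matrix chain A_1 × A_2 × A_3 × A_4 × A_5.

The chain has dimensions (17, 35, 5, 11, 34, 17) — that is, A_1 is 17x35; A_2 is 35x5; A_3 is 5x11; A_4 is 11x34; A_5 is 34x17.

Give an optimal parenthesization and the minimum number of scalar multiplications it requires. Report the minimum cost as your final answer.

Adjacent pairs: A_1A_2 = 17·35·5 = 2975; A_2A_3 = 35·5·11 = 1925; A_3A_4 = 5·11·34 = 1870; A_4A_5 = 11·34·17 = 6358.
Length 3: A_1..A_3: k=1: 0+1925+17·35·11=8470; k=2: 2975+0+17·5·11=3910 → min 3910 | A_2..A_4: k=2: 0+1870+35·5·34=7820; k=3: 1925+0+35·11·34=15015 → min 7820 | A_3..A_5: k=3: 0+6358+5·11·17=7293; k=4: 1870+0+5·34·17=4760 → min 4760.
Length 4: A_1..A_4: k=1: 0+7820+17·35·34=28050; k=2: 2975+1870+17·5·34=7735; k=3: 3910+0+17·11·34=10268 → min 7735 | A_2..A_5: k=2: 0+4760+35·5·17=7735; k=3: 1925+6358+35·11·17=14828; k=4: 7820+0+35·34·17=28050 → min 7735.
Length 5: A_1..A_5: k=1: 0+7735+17·35·17=17850; k=2: 2975+4760+17·5·17=9180; k=3: 3910+6358+17·11·17=13447; k=4: 7735+0+17·34·17=17561 → min 9180.
Optimal parenthesization: ((A_1 × A_2) × ((A_3 × A_4) × A_5)) with cost 9180.

9180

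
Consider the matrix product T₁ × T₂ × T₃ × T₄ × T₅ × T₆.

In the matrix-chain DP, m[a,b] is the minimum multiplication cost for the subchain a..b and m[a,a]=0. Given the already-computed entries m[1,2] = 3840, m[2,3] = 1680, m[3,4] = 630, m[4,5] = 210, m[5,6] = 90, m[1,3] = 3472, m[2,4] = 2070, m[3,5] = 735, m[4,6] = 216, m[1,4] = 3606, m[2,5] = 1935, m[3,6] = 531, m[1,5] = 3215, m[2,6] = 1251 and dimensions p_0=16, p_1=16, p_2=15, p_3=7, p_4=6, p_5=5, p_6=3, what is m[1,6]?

2019

m[1,6] = min over k∈[1,5] of m[1,k]+m[k+1,6]+p_{0}·p_k·p_{6}.
k=1: 0 + 1251 + 16·16·3 = 2019; k=2: 3840 + 531 + 16·15·3 = 5091; k=3: 3472 + 216 + 16·7·3 = 4024; k=4: 3606 + 90 + 16·6·3 = 3984; k=5: 3215 + 0 + 16·5·3 = 3455.
Minimum: 2019 at k=1.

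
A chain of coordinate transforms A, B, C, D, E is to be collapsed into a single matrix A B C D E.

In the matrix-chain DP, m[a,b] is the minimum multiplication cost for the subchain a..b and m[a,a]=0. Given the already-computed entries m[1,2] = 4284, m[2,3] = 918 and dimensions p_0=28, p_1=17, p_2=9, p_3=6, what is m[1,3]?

m[1,3] = min over k∈[1,2] of m[1,k]+m[k+1,3]+p_{0}·p_k·p_{3}.
k=1: 0 + 918 + 28·17·6 = 3774; k=2: 4284 + 0 + 28·9·6 = 5796.
Minimum: 3774 at k=1.

3774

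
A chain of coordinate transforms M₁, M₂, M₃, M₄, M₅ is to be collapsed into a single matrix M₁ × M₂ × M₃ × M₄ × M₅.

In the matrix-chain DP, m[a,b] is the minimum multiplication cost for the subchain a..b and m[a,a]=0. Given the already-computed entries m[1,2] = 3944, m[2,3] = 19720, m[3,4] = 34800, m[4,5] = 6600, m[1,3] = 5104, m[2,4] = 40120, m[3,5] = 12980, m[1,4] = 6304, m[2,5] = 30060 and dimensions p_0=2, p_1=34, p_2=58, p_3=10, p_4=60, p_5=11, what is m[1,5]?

7624

m[1,5] = min over k∈[1,4] of m[1,k]+m[k+1,5]+p_{0}·p_k·p_{5}.
k=1: 0 + 30060 + 2·34·11 = 30808; k=2: 3944 + 12980 + 2·58·11 = 18200; k=3: 5104 + 6600 + 2·10·11 = 11924; k=4: 6304 + 0 + 2·60·11 = 7624.
Minimum: 7624 at k=4.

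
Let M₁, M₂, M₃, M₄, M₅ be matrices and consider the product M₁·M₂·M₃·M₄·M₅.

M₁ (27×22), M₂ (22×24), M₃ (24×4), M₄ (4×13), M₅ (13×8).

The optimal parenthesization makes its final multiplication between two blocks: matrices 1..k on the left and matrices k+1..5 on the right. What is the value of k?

3

Adjacent pairs: M₁M₂ = 27·22·24 = 14256; M₂M₃ = 22·24·4 = 2112; M₃M₄ = 24·4·13 = 1248; M₄M₅ = 4·13·8 = 416.
Length 3: M₁..M₃: k=1: 0+2112+27·22·4=4488; k=2: 14256+0+27·24·4=16848 → min 4488 | M₂..M₄: k=2: 0+1248+22·24·13=8112; k=3: 2112+0+22·4·13=3256 → min 3256 | M₃..M₅: k=3: 0+416+24·4·8=1184; k=4: 1248+0+24·13·8=3744 → min 1184.
Length 4: M₁..M₄: k=1: 0+3256+27·22·13=10978; k=2: 14256+1248+27·24·13=23928; k=3: 4488+0+27·4·13=5892 → min 5892 | M₂..M₅: k=2: 0+1184+22·24·8=5408; k=3: 2112+416+22·4·8=3232; k=4: 3256+0+22·13·8=5544 → min 3232.
Top-level splits: k=1: (M₁..M₁)·(M₂..M₅) → 0+3232+27·22·8 = 7984; k=2: (M₁..M₂)·(M₃..M₅) → 14256+1184+27·24·8 = 20624; k=3: (M₁..M₃)·(M₄..M₅) → 4488+416+27·4·8 = 5768; k=4: (M₁..M₄)·(M₅..M₅) → 5892+0+27·13·8 = 8700.
Best split is after M₃, i.e. k = 3.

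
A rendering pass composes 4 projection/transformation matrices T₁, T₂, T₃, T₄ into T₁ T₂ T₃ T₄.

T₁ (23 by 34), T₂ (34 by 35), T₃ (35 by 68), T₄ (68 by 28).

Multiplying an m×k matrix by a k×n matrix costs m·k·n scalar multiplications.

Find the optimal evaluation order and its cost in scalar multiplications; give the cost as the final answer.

Adjacent pairs: T₁T₂ = 23·34·35 = 27370; T₂T₃ = 34·35·68 = 80920; T₃T₄ = 35·68·28 = 66640.
Length 3: T₁..T₃: k=1: 0+80920+23·34·68=134096; k=2: 27370+0+23·35·68=82110 → min 82110 | T₂..T₄: k=2: 0+66640+34·35·28=99960; k=3: 80920+0+34·68·28=145656 → min 99960.
Length 4: T₁..T₄: k=1: 0+99960+23·34·28=121856; k=2: 27370+66640+23·35·28=116550; k=3: 82110+0+23·68·28=125902 → min 116550.
Optimal parenthesization: ((T₁ T₂) (T₃ T₄)) with cost 116550.

116550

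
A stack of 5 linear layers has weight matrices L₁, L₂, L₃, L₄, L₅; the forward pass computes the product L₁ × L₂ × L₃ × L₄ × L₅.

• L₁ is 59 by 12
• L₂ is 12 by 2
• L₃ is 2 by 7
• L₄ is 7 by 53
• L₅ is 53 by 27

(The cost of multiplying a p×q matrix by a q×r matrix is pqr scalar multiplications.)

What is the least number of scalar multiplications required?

Adjacent pairs: L₁L₂ = 59·12·2 = 1416; L₂L₃ = 12·2·7 = 168; L₃L₄ = 2·7·53 = 742; L₄L₅ = 7·53·27 = 10017.
Length 3: L₁..L₃: k=1: 0+168+59·12·7=5124; k=2: 1416+0+59·2·7=2242 → min 2242 | L₂..L₄: k=2: 0+742+12·2·53=2014; k=3: 168+0+12·7·53=4620 → min 2014 | L₃..L₅: k=3: 0+10017+2·7·27=10395; k=4: 742+0+2·53·27=3604 → min 3604.
Length 4: L₁..L₄: k=1: 0+2014+59·12·53=39538; k=2: 1416+742+59·2·53=8412; k=3: 2242+0+59·7·53=24131 → min 8412 | L₂..L₅: k=2: 0+3604+12·2·27=4252; k=3: 168+10017+12·7·27=12453; k=4: 2014+0+12·53·27=19186 → min 4252.
Length 5: L₁..L₅: k=1: 0+4252+59·12·27=23368; k=2: 1416+3604+59·2·27=8206; k=3: 2242+10017+59·7·27=23410; k=4: 8412+0+59·53·27=92841 → min 8206.
Optimal order: ((L₁ × L₂) × ((L₃ × L₄) × L₅)) with cost 8206.

8206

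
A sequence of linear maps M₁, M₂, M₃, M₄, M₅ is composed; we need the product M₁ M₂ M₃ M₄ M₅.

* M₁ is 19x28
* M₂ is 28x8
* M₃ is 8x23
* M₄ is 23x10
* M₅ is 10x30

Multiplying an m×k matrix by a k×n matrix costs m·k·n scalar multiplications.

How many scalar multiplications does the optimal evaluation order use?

Adjacent pairs: M₁M₂ = 19·28·8 = 4256; M₂M₃ = 28·8·23 = 5152; M₃M₄ = 8·23·10 = 1840; M₄M₅ = 23·10·30 = 6900.
Length 3: M₁..M₃: k=1: 0+5152+19·28·23=17388; k=2: 4256+0+19·8·23=7752 → min 7752 | M₂..M₄: k=2: 0+1840+28·8·10=4080; k=3: 5152+0+28·23·10=11592 → min 4080 | M₃..M₅: k=3: 0+6900+8·23·30=12420; k=4: 1840+0+8·10·30=4240 → min 4240.
Length 4: M₁..M₄: k=1: 0+4080+19·28·10=9400; k=2: 4256+1840+19·8·10=7616; k=3: 7752+0+19·23·10=12122 → min 7616 | M₂..M₅: k=2: 0+4240+28·8·30=10960; k=3: 5152+6900+28·23·30=31372; k=4: 4080+0+28·10·30=12480 → min 10960.
Length 5: M₁..M₅: k=1: 0+10960+19·28·30=26920; k=2: 4256+4240+19·8·30=13056; k=3: 7752+6900+19·23·30=27762; k=4: 7616+0+19·10·30=13316 → min 13056.
Optimal order: ((M₁ M₂) ((M₃ M₄) M₅)) with cost 13056.

13056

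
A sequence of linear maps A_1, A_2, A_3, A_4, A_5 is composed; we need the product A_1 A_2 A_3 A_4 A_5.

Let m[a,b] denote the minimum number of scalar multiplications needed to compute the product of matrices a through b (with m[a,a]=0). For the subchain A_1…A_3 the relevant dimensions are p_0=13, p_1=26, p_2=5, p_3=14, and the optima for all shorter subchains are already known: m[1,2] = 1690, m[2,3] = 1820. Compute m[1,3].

2600

m[1,3] = min over k∈[1,2] of m[1,k]+m[k+1,3]+p_{0}·p_k·p_{3}.
k=1: 0 + 1820 + 13·26·14 = 6552; k=2: 1690 + 0 + 13·5·14 = 2600.
Minimum: 2600 at k=2.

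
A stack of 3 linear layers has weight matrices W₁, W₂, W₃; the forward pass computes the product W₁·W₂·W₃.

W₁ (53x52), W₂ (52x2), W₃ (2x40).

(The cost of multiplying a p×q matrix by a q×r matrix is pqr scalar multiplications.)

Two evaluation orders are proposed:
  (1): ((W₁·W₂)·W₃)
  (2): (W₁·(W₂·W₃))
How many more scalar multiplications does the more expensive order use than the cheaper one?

Order (1) = ((W₁·W₂)·W₃): (W₁·W₂): 53×52 by 52×2 → 53×2, cost 53·52·2 = 5512; ((W₁·W₂)·W₃): 53×2 by 2×40 → 53×40, cost 53·2·40 = 4240; cumulative 9752. Total 9752.
Order (2) = (W₁·(W₂·W₃)): (W₂·W₃): 52×2 by 2×40 → 52×40, cost 52·2·40 = 4160; (W₁·(W₂·W₃)): 53×52 by 52×40 → 53×40, cost 53·52·40 = 110240; cumulative 114400. Total 114400.
Difference: |9752 − 114400| = 104648.

104648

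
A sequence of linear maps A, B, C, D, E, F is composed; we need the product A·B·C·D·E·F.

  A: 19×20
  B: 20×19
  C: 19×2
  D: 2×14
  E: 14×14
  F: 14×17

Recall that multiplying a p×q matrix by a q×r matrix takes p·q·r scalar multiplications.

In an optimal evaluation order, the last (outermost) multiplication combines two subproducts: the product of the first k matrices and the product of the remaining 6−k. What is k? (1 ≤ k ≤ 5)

Adjacent pairs: AB = 19·20·19 = 7220; BC = 20·19·2 = 760; CD = 19·2·14 = 532; DE = 2·14·14 = 392; EF = 14·14·17 = 3332.
Length 3: A..C: k=1: 0+760+19·20·2=1520; k=2: 7220+0+19·19·2=7942 → min 1520 | B..D: k=2: 0+532+20·19·14=5852; k=3: 760+0+20·2·14=1320 → min 1320 | C..E: k=3: 0+392+19·2·14=924; k=4: 532+0+19·14·14=4256 → min 924 | D..F: k=4: 0+3332+2·14·17=3808; k=5: 392+0+2·14·17=868 → min 868.
Length 4: A..D: k=1: 0+1320+19·20·14=6640; k=2: 7220+532+19·19·14=12806; k=3: 1520+0+19·2·14=2052 → min 2052 | B..E: k=2: 0+924+20·19·14=6244; k=3: 760+392+20·2·14=1712; k=4: 1320+0+20·14·14=5240 → min 1712 | C..F: k=3: 0+868+19·2·17=1514; k=4: 532+3332+19·14·17=8386; k=5: 924+0+19·14·17=5446 → min 1514.
Length 5: A..E: k=1: 0+1712+19·20·14=7032; k=2: 7220+924+19·19·14=13198; k=3: 1520+392+19·2·14=2444; k=4: 2052+0+19·14·14=5776 → min 2444 | B..F: k=2: 0+1514+20·19·17=7974; k=3: 760+868+20·2·17=2308; k=4: 1320+3332+20·14·17=9412; k=5: 1712+0+20·14·17=6472 → min 2308.
Top-level splits: k=1: (A..A)·(B..F) → 0+2308+19·20·17 = 8768; k=2: (A..B)·(C..F) → 7220+1514+19·19·17 = 14871; k=3: (A..C)·(D..F) → 1520+868+19·2·17 = 3034; k=4: (A..D)·(E..F) → 2052+3332+19·14·17 = 9906; k=5: (A..E)·(F..F) → 2444+0+19·14·17 = 6966.
Best split is after C, i.e. k = 3.

3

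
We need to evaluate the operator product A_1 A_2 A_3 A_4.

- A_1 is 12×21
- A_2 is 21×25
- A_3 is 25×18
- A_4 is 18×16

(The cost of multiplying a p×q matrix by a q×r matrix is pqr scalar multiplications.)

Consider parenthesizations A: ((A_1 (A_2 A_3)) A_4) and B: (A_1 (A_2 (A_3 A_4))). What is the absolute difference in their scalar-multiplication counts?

2190

Order A = ((A_1 (A_2 A_3)) A_4): (A_2 A_3): 21×25 by 25×18 → 21×18, cost 21·25·18 = 9450; (A_1 (A_2 A_3)): 12×21 by 21×18 → 12×18, cost 12·21·18 = 4536; cumulative 13986; ((A_1 (A_2 A_3)) A_4): 12×18 by 18×16 → 12×16, cost 12·18·16 = 3456; cumulative 17442. Total 17442.
Order B = (A_1 (A_2 (A_3 A_4))): (A_3 A_4): 25×18 by 18×16 → 25×16, cost 25·18·16 = 7200; (A_2 (A_3 A_4)): 21×25 by 25×16 → 21×16, cost 21·25·16 = 8400; cumulative 15600; (A_1 (A_2 (A_3 A_4))): 12×21 by 21×16 → 12×16, cost 12·21·16 = 4032; cumulative 19632. Total 19632.
Difference: |17442 − 19632| = 2190.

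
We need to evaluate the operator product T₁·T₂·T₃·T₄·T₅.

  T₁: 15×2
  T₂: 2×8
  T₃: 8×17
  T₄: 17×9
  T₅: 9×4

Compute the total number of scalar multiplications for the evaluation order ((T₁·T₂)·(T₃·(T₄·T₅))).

(T₁·T₂): 15×2 by 2×8 → 15×8, cost 15·2·8 = 240
(T₄·T₅): 17×9 by 9×4 → 17×4, cost 17·9·4 = 612
(T₃·(T₄·T₅)): 8×17 by 17×4 → 8×4, cost 8·17·4 = 544; cumulative 1156
((T₁·T₂)·(T₃·(T₄·T₅))): 15×8 by 8×4 → 15×4, cost 15·8·4 = 480; cumulative 1876
Total: 1876 scalar multiplications.

1876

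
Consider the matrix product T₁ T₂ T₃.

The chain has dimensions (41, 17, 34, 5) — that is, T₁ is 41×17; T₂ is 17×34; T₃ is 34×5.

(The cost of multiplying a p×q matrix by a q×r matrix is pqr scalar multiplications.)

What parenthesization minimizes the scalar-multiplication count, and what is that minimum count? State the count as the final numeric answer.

6375

(T₁ (T₂ T₃)): cost 6375.
((T₁ T₂) T₃): cost 30668.
Optimal: (T₁ (T₂ T₃)) with cost 6375.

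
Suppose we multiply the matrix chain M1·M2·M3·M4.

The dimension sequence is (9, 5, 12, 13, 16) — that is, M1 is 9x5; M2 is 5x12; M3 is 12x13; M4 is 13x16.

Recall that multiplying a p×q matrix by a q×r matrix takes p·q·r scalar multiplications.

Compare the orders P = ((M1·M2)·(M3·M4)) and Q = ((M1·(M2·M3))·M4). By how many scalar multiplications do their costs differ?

1527

Order P = ((M1·M2)·(M3·M4)): (M1·M2): 9×5 by 5×12 → 9×12, cost 9·5·12 = 540; (M3·M4): 12×13 by 13×16 → 12×16, cost 12·13·16 = 2496; ((M1·M2)·(M3·M4)): 9×12 by 12×16 → 9×16, cost 9·12·16 = 1728; cumulative 4764. Total 4764.
Order Q = ((M1·(M2·M3))·M4): (M2·M3): 5×12 by 12×13 → 5×13, cost 5·12·13 = 780; (M1·(M2·M3)): 9×5 by 5×13 → 9×13, cost 9·5·13 = 585; cumulative 1365; ((M1·(M2·M3))·M4): 9×13 by 13×16 → 9×16, cost 9·13·16 = 1872; cumulative 3237. Total 3237.
Difference: |4764 − 3237| = 1527.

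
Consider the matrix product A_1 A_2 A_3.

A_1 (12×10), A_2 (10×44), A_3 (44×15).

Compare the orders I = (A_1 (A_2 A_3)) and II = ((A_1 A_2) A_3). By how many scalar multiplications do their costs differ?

4800

Order I = (A_1 (A_2 A_3)): (A_2 A_3): 10×44 by 44×15 → 10×15, cost 10·44·15 = 6600; (A_1 (A_2 A_3)): 12×10 by 10×15 → 12×15, cost 12·10·15 = 1800; cumulative 8400. Total 8400.
Order II = ((A_1 A_2) A_3): (A_1 A_2): 12×10 by 10×44 → 12×44, cost 12·10·44 = 5280; ((A_1 A_2) A_3): 12×44 by 44×15 → 12×15, cost 12·44·15 = 7920; cumulative 13200. Total 13200.
Difference: |8400 − 13200| = 4800.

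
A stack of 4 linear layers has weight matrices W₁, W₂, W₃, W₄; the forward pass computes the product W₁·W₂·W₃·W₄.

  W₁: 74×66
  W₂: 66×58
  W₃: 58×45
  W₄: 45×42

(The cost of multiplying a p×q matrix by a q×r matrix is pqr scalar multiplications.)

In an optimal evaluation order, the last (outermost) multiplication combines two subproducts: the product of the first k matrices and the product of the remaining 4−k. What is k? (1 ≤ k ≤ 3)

Adjacent pairs: W₁W₂ = 74·66·58 = 283272; W₂W₃ = 66·58·45 = 172260; W₃W₄ = 58·45·42 = 109620.
Length 3: W₁..W₃: k=1: 0+172260+74·66·45=392040; k=2: 283272+0+74·58·45=476412 → min 392040 | W₂..W₄: k=2: 0+109620+66·58·42=270396; k=3: 172260+0+66·45·42=297000 → min 270396.
Top-level splits: k=1: (W₁..W₁)·(W₂..W₄) → 0+270396+74·66·42 = 475524; k=2: (W₁..W₂)·(W₃..W₄) → 283272+109620+74·58·42 = 573156; k=3: (W₁..W₃)·(W₄..W₄) → 392040+0+74·45·42 = 531900.
Best split is after W₁, i.e. k = 1.

1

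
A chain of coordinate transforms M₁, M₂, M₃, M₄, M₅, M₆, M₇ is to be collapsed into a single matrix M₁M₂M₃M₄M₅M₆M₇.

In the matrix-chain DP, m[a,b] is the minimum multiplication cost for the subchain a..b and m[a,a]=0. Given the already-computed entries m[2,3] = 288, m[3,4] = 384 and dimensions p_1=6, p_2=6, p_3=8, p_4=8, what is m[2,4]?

672

m[2,4] = min over k∈[2,3] of m[2,k]+m[k+1,4]+p_{1}·p_k·p_{4}.
k=2: 0 + 384 + 6·6·8 = 672; k=3: 288 + 0 + 6·8·8 = 672.
Minimum: 672 at k=2.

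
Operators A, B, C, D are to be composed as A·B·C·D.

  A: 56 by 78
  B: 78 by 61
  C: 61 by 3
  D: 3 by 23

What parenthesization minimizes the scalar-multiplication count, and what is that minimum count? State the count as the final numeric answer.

31242

Adjacent pairs: AB = 56·78·61 = 266448; BC = 78·61·3 = 14274; CD = 61·3·23 = 4209.
Length 3: A..C: k=1: 0+14274+56·78·3=27378; k=2: 266448+0+56·61·3=276696 → min 27378 | B..D: k=2: 0+4209+78·61·23=113643; k=3: 14274+0+78·3·23=19656 → min 19656.
Length 4: A..D: k=1: 0+19656+56·78·23=120120; k=2: 266448+4209+56·61·23=349225; k=3: 27378+0+56·3·23=31242 → min 31242.
Optimal parenthesization: ((A·(B·C))·D) with cost 31242.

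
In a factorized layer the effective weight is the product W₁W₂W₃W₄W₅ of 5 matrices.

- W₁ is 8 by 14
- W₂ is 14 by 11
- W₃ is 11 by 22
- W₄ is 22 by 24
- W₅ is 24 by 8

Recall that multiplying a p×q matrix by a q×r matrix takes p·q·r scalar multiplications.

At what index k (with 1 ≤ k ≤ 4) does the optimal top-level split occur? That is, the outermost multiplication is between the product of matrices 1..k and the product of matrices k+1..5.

Adjacent pairs: W₁W₂ = 8·14·11 = 1232; W₂W₃ = 14·11·22 = 3388; W₃W₄ = 11·22·24 = 5808; W₄W₅ = 22·24·8 = 4224.
Length 3: W₁..W₃: k=1: 0+3388+8·14·22=5852; k=2: 1232+0+8·11·22=3168 → min 3168 | W₂..W₄: k=2: 0+5808+14·11·24=9504; k=3: 3388+0+14·22·24=10780 → min 9504 | W₃..W₅: k=3: 0+4224+11·22·8=6160; k=4: 5808+0+11·24·8=7920 → min 6160.
Length 4: W₁..W₄: k=1: 0+9504+8·14·24=12192; k=2: 1232+5808+8·11·24=9152; k=3: 3168+0+8·22·24=7392 → min 7392 | W₂..W₅: k=2: 0+6160+14·11·8=7392; k=3: 3388+4224+14·22·8=10076; k=4: 9504+0+14·24·8=12192 → min 7392.
Top-level splits: k=1: (W₁..W₁)·(W₂..W₅) → 0+7392+8·14·8 = 8288; k=2: (W₁..W₂)·(W₃..W₅) → 1232+6160+8·11·8 = 8096; k=3: (W₁..W₃)·(W₄..W₅) → 3168+4224+8·22·8 = 8800; k=4: (W₁..W₄)·(W₅..W₅) → 7392+0+8·24·8 = 8928.
Best split is after W₂, i.e. k = 2.

2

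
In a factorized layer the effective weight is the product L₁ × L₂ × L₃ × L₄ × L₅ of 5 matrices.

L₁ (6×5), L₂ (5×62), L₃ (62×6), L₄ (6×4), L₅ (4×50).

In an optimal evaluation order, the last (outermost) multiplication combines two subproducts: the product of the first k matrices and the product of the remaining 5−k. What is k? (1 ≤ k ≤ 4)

Adjacent pairs: L₁L₂ = 6·5·62 = 1860; L₂L₃ = 5·62·6 = 1860; L₃L₄ = 62·6·4 = 1488; L₄L₅ = 6·4·50 = 1200.
Length 3: L₁..L₃: k=1: 0+1860+6·5·6=2040; k=2: 1860+0+6·62·6=4092 → min 2040 | L₂..L₄: k=2: 0+1488+5·62·4=2728; k=3: 1860+0+5·6·4=1980 → min 1980 | L₃..L₅: k=3: 0+1200+62·6·50=19800; k=4: 1488+0+62·4·50=13888 → min 13888.
Length 4: L₁..L₄: k=1: 0+1980+6·5·4=2100; k=2: 1860+1488+6·62·4=4836; k=3: 2040+0+6·6·4=2184 → min 2100 | L₂..L₅: k=2: 0+13888+5·62·50=29388; k=3: 1860+1200+5·6·50=4560; k=4: 1980+0+5·4·50=2980 → min 2980.
Top-level splits: k=1: (L₁..L₁)·(L₂..L₅) → 0+2980+6·5·50 = 4480; k=2: (L₁..L₂)·(L₃..L₅) → 1860+13888+6·62·50 = 34348; k=3: (L₁..L₃)·(L₄..L₅) → 2040+1200+6·6·50 = 5040; k=4: (L₁..L₄)·(L₅..L₅) → 2100+0+6·4·50 = 3300.
Best split is after L₄, i.e. k = 4.

4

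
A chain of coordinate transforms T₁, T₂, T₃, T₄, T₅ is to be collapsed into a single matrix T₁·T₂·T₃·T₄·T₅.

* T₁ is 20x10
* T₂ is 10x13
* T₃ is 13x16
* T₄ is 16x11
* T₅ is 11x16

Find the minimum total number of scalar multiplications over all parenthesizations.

8678

Adjacent pairs: T₁T₂ = 20·10·13 = 2600; T₂T₃ = 10·13·16 = 2080; T₃T₄ = 13·16·11 = 2288; T₄T₅ = 16·11·16 = 2816.
Length 3: T₁..T₃: k=1: 0+2080+20·10·16=5280; k=2: 2600+0+20·13·16=6760 → min 5280 | T₂..T₄: k=2: 0+2288+10·13·11=3718; k=3: 2080+0+10·16·11=3840 → min 3718 | T₃..T₅: k=3: 0+2816+13·16·16=6144; k=4: 2288+0+13·11·16=4576 → min 4576.
Length 4: T₁..T₄: k=1: 0+3718+20·10·11=5918; k=2: 2600+2288+20·13·11=7748; k=3: 5280+0+20·16·11=8800 → min 5918 | T₂..T₅: k=2: 0+4576+10·13·16=6656; k=3: 2080+2816+10·16·16=7456; k=4: 3718+0+10·11·16=5478 → min 5478.
Length 5: T₁..T₅: k=1: 0+5478+20·10·16=8678; k=2: 2600+4576+20·13·16=11336; k=3: 5280+2816+20·16·16=13216; k=4: 5918+0+20·11·16=9438 → min 8678.
Optimal order: (T₁·((T₂·(T₃·T₄))·T₅)) with cost 8678.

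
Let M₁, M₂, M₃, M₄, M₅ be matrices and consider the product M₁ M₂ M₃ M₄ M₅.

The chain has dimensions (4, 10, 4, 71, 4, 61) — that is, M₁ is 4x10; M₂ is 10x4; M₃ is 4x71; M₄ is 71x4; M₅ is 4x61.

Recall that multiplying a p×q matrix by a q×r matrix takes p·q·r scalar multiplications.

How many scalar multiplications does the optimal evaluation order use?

2336

Adjacent pairs: M₁M₂ = 4·10·4 = 160; M₂M₃ = 10·4·71 = 2840; M₃M₄ = 4·71·4 = 1136; M₄M₅ = 71·4·61 = 17324.
Length 3: M₁..M₃: k=1: 0+2840+4·10·71=5680; k=2: 160+0+4·4·71=1296 → min 1296 | M₂..M₄: k=2: 0+1136+10·4·4=1296; k=3: 2840+0+10·71·4=5680 → min 1296 | M₃..M₅: k=3: 0+17324+4·71·61=34648; k=4: 1136+0+4·4·61=2112 → min 2112.
Length 4: M₁..M₄: k=1: 0+1296+4·10·4=1456; k=2: 160+1136+4·4·4=1360; k=3: 1296+0+4·71·4=2432 → min 1360 | M₂..M₅: k=2: 0+2112+10·4·61=4552; k=3: 2840+17324+10·71·61=63474; k=4: 1296+0+10·4·61=3736 → min 3736.
Length 5: M₁..M₅: k=1: 0+3736+4·10·61=6176; k=2: 160+2112+4·4·61=3248; k=3: 1296+17324+4·71·61=35944; k=4: 1360+0+4·4·61=2336 → min 2336.
Optimal order: (((M₁ M₂) (M₃ M₄)) M₅) with cost 2336.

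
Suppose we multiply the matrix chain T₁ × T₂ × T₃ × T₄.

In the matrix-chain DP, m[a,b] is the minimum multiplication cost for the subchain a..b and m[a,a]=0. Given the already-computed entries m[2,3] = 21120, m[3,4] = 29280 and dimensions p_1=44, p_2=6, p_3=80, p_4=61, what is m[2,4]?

m[2,4] = min over k∈[2,3] of m[2,k]+m[k+1,4]+p_{1}·p_k·p_{4}.
k=2: 0 + 29280 + 44·6·61 = 45384; k=3: 21120 + 0 + 44·80·61 = 235840.
Minimum: 45384 at k=2.

45384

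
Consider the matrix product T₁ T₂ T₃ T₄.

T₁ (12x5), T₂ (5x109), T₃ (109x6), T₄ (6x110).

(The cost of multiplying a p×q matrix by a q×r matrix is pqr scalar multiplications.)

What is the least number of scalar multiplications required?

11550

Adjacent pairs: T₁T₂ = 12·5·109 = 6540; T₂T₃ = 5·109·6 = 3270; T₃T₄ = 109·6·110 = 71940.
Length 3: T₁..T₃: k=1: 0+3270+12·5·6=3630; k=2: 6540+0+12·109·6=14388 → min 3630 | T₂..T₄: k=2: 0+71940+5·109·110=131890; k=3: 3270+0+5·6·110=6570 → min 6570.
Length 4: T₁..T₄: k=1: 0+6570+12·5·110=13170; k=2: 6540+71940+12·109·110=222360; k=3: 3630+0+12·6·110=11550 → min 11550.
Optimal order: ((T₁ (T₂ T₃)) T₄) with cost 11550.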